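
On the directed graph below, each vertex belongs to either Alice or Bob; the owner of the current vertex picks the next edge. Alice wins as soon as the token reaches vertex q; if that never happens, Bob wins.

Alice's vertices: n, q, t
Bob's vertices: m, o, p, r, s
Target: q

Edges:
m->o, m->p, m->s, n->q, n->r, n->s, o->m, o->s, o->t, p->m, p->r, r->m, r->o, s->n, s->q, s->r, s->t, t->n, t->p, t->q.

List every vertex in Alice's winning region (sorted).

n, q, t

A0 = {q}
A1: add {n, t} — n (Alice) has n→q; t (Alice) has t→q.
A2 = A1; e.g. m (Bob) can still go to o. Fixed point.
Alice's winning region = {n, q, t}.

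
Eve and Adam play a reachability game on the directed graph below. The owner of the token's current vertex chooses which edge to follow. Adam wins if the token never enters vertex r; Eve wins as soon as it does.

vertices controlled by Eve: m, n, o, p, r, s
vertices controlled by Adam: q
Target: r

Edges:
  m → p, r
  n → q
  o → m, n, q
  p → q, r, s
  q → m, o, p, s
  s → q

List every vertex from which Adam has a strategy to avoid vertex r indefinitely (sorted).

n, q, s

A0 = {r}
A1: add {m, p} — m (Eve) has m→r; p (Eve) has p→r.
A2: add {o} — o (Eve) has o→m.
A3 = A2; e.g. n (Eve) has no edge into A2. Fixed point.
Eve's attractor = {m, o, p, r}; Adam avoids the target exactly from the complement.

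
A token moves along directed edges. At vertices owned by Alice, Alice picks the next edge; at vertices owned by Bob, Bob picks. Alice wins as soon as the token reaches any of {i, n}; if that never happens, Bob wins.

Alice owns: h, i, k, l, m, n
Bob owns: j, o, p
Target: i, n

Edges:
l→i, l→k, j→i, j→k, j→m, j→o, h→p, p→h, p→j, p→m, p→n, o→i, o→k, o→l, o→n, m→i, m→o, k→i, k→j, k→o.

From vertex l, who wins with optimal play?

A0 = {i, n}
A1: add {k, l, m} — k (Alice) has k→i; l (Alice) has l→i; m (Alice) has m→i.
l ∈ A1, so Alice can force the target.

Alice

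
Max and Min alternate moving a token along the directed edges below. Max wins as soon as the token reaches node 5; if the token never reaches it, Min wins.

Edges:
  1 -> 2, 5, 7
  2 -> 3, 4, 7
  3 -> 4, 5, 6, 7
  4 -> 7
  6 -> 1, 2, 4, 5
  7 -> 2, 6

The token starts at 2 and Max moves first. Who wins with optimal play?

Min

Track states (vertex, player-to-move).
A0 = {(5,Max), (5,Min)}
A1: add {(1,Max), (3,Max), (6,Max)}.
A2 = A1; e.g. (1,Min) stays out. (2,Max) never enters ⇒ Min avoids the target.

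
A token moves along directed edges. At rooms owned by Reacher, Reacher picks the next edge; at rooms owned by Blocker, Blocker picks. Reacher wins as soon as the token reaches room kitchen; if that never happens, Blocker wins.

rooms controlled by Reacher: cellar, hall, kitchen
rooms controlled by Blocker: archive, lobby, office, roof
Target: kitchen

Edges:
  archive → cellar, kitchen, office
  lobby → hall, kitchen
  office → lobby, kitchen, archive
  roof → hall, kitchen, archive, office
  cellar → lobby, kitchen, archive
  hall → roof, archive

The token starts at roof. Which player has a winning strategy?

Blocker

A0 = {kitchen}
A1: add {cellar} — cellar (Reacher) has cellar→kitchen.
A2 = A1; e.g. roof (Blocker) can still go to hall. Fixed point.
roof never enters the attractor, so Blocker can avoid the target forever.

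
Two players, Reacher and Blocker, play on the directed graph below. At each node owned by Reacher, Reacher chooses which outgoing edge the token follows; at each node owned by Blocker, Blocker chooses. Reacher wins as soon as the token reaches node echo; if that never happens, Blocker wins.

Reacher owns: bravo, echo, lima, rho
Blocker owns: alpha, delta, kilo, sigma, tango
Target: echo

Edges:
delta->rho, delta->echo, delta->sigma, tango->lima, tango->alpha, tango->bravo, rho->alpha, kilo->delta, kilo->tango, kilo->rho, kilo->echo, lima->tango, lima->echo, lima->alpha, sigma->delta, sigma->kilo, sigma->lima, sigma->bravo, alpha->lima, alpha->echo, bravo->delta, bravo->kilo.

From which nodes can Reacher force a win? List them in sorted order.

alpha, echo, lima, rho

A0 = {echo}
A1: add {lima} — lima (Reacher) has lima→echo.
A2: add {alpha} — alpha (Blocker): all of {lima, echo} already in.
A3: add {rho} — rho (Reacher) has rho→alpha.
A4 = A3; e.g. delta (Blocker) can still go to sigma. Fixed point.
Reacher's winning region = {alpha, echo, lima, rho}.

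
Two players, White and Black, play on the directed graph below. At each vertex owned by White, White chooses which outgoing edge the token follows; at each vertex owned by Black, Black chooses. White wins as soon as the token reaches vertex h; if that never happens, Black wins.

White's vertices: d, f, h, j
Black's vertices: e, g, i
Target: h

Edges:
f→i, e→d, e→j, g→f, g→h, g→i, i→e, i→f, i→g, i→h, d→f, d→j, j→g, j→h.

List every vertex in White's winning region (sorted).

d, e, h, j

A0 = {h}
A1: add {j} — j (White) has j→h.
A2: add {d} — d (White) has d→j.
A3: add {e} — e (Black): all of {d, j} already in.
A4 = A3; e.g. f (White) has no edge into A3. Fixed point.
White's winning region = {d, e, h, j}.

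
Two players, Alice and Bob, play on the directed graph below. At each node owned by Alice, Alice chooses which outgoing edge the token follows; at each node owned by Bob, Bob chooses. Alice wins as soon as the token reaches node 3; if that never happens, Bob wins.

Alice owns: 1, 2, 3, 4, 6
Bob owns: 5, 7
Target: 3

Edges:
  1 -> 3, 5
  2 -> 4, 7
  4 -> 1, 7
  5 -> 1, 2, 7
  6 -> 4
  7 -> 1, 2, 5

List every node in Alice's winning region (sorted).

A0 = {3}
A1: add {1} — 1 (Alice) has 1→3.
A2: add {4} — 4 (Alice) has 4→1.
A3: add {2, 6} — 2 (Alice) has 2→4; 6 (Alice) has 6→4.
A4 = A3; e.g. 5 (Bob) can still go to 7. Fixed point.
Alice's winning region = {1, 2, 3, 4, 6}.

1, 2, 3, 4, 6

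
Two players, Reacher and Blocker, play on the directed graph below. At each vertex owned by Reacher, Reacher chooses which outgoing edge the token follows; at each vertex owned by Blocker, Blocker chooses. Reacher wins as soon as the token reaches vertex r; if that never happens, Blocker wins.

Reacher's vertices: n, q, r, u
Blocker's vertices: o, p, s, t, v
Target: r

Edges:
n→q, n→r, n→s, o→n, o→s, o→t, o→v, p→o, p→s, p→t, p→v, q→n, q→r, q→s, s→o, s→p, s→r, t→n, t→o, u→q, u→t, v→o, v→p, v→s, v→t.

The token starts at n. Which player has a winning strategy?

Reacher

A0 = {r}
A1: add {n, q} — n (Reacher) has n→r; q (Reacher) has q→r.
n ∈ A1, so Reacher can force the target.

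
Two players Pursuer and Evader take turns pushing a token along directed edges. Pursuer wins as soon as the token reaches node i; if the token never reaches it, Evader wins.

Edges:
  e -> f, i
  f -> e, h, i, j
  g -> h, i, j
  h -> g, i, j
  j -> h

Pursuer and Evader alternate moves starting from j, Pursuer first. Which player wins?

Evader

Track states (vertex, player-to-move).
A0 = {(i,Pursuer), (i,Evader)}
A1: add {(e,Pursuer), (f,Pursuer), (g,Pursuer), (h,Pursuer)}.
A2: add {(e,Evader), (j,Evader)}.
A3 = A2; e.g. (f,Evader) stays out. (j,Pursuer) never enters ⇒ Evader avoids the target.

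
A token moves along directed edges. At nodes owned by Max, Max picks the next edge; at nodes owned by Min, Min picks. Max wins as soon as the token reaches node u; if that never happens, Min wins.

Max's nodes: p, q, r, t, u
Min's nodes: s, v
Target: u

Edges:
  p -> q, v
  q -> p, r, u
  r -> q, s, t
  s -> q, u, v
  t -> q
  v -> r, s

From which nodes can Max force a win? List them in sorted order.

p, q, r, t, u

A0 = {u}
A1: add {q} — q (Max) has q→u.
A2: add {p, r, t} — p (Max) has p→q; r (Max) has r→q; t (Max) has t→q.
A3 = A2; e.g. s (Min) can still go to v. Fixed point.
Max's winning region = {p, q, r, t, u}.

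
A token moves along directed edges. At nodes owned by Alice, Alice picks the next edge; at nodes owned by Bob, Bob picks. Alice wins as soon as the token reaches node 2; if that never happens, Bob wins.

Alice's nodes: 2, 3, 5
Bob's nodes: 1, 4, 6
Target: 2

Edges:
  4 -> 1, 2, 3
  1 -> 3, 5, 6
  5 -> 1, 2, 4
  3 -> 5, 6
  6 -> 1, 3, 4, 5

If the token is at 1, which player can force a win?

A0 = {2}
A1: add {5} — 5 (Alice) has 5→2.
A2: add {3} — 3 (Alice) has 3→5.
A3 = A2; e.g. 1 (Bob) can still go to 6. Fixed point.
1 never enters the attractor, so Bob can avoid the target forever.

Bob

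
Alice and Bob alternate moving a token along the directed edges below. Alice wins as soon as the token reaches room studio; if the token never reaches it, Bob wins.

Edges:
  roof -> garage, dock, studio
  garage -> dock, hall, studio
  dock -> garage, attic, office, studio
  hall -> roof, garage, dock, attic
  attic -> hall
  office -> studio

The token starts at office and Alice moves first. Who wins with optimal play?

Alice

Track states (vertex, player-to-move).
A0 = {(studio,Alice), (studio,Bob)}
A1: add {(roof,Alice), (garage,Alice), (dock,Alice), (office,Alice), (office,Bob)}.
(office,Alice) ∈ A1 ⇒ Alice forces the target.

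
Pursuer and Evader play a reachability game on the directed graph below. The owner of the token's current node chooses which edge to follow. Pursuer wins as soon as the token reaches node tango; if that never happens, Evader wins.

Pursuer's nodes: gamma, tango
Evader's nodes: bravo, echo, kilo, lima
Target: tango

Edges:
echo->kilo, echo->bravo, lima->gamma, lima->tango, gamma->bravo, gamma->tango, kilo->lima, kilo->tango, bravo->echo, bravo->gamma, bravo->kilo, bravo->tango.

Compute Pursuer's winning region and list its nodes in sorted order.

gamma, kilo, lima, tango

A0 = {tango}
A1: add {gamma} — gamma (Pursuer) has gamma→tango.
A2: add {lima} — lima (Evader): all of {gamma, tango} already in.
A3: add {kilo} — kilo (Evader): all of {lima, tango} already in.
A4 = A3; e.g. echo (Evader) can still go to bravo. Fixed point.
Pursuer's winning region = {gamma, kilo, lima, tango}.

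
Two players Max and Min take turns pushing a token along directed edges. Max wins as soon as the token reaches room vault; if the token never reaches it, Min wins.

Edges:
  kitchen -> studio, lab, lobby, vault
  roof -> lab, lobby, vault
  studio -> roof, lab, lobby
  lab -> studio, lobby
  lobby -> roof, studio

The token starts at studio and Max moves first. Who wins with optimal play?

Min

Track states (vertex, player-to-move).
A0 = {(vault,Max), (vault,Min)}
A1: add {(kitchen,Max), (roof,Max)}.
A2 = A1; e.g. (kitchen,Min) stays out. (studio,Max) never enters ⇒ Min avoids the target.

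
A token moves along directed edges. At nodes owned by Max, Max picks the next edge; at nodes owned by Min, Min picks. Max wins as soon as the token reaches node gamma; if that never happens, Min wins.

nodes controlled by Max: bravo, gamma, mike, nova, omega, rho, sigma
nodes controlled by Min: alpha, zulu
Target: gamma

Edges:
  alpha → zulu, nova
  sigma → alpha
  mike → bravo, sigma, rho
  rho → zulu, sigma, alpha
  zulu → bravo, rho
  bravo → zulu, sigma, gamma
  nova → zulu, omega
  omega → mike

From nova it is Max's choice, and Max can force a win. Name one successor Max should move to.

A0 = {gamma}
A1: add {bravo} — bravo (Max) has bravo→gamma.
A2: add {mike} — mike (Max) has mike→bravo.
A3: add {omega} — omega (Max) has omega→mike.
A4: add {nova} — nova (Max) has nova→omega.
A5 = A4; e.g. zulu (Min) can still go to rho. Fixed point.
From nova, successor omega is in the attractor (rank 3); the other successor zulu is not.

omega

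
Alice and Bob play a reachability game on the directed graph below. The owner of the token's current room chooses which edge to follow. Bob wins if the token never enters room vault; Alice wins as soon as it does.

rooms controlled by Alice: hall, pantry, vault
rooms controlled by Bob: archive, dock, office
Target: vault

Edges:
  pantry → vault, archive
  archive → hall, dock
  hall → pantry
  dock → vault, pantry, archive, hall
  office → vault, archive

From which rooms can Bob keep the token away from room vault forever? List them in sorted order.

A0 = {vault}
A1: add {pantry} — pantry (Alice) has pantry→vault.
A2: add {hall} — hall (Alice) has hall→pantry.
A3 = A2; e.g. office (Bob) can still go to archive. Fixed point.
Alice's attractor = {hall, pantry, vault}; Bob avoids the target exactly from the complement.

archive, dock, office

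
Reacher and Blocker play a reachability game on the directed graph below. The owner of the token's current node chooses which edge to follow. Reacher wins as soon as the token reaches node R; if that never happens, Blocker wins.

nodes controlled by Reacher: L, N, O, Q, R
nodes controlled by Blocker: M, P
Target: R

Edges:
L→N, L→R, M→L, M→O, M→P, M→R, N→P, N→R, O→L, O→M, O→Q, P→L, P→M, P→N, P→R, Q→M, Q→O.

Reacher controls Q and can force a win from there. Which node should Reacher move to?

O

A0 = {R}
A1: add {L, N} — L (Reacher) has L→R; N (Reacher) has N→R.
A2: add {O} — O (Reacher) has O→L.
A3: add {Q} — Q (Reacher) has Q→O.
A4 = A3; e.g. M (Blocker) can still go to P. Fixed point.
From Q, successor O is in the attractor (rank 2); the other successor M is not.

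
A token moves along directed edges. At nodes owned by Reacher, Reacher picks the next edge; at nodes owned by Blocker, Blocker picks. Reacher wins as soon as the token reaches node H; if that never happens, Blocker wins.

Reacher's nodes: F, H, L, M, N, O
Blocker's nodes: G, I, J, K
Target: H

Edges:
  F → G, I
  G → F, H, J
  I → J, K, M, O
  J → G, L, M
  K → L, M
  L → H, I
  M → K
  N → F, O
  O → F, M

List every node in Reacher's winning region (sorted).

A0 = {H}
A1: add {L} — L (Reacher) has L→H.
A2 = A1; e.g. F (Reacher) has no edge into A1. Fixed point.
Reacher's winning region = {H, L}.

H, L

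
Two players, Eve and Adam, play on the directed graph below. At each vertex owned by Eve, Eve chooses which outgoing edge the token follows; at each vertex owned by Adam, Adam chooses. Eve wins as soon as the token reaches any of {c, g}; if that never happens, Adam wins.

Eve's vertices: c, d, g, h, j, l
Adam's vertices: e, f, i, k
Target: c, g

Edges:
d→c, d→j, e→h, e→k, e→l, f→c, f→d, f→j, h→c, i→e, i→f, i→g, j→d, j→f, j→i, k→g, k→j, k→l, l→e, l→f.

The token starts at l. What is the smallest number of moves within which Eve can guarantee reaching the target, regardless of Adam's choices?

A0 = {c, g}
A1: add {d, h} — d (Eve) has d→c; h (Eve) has h→c.
A2: add {j} — j (Eve) has j→d.
A3: add {f} — f (Adam): all of {c, d, j} already in.
A4: add {l} — l (Eve) has l→f.
l enters the attractor at level 4, so Eve can force the target in 4 moves from there.

4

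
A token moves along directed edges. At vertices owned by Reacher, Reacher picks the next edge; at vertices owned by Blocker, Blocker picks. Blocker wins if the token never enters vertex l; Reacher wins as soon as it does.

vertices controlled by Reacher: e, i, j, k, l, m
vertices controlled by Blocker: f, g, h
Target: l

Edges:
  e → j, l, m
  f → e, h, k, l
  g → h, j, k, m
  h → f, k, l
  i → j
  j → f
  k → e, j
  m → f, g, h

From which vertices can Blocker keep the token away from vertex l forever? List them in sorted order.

f, g, h, i, j, m

A0 = {l}
A1: add {e} — e (Reacher) has e→l.
A2: add {k} — k (Reacher) has k→e.
A3 = A2; e.g. f (Blocker) can still go to h. Fixed point.
Reacher's attractor = {e, k, l}; Blocker avoids the target exactly from the complement.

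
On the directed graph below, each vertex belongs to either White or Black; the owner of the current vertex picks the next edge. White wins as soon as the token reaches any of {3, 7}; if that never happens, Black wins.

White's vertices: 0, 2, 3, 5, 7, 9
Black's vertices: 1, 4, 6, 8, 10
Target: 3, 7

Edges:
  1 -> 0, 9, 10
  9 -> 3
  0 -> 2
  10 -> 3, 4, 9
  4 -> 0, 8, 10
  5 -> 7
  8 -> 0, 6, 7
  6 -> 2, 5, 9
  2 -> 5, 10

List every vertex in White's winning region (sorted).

0, 2, 3, 5, 6, 7, 8, 9

A0 = {3, 7}
A1: add {5, 9} — 5 (White) has 5→7; 9 (White) has 9→3.
A2: add {2} — 2 (White) has 2→5.
A3: add {0, 6} — 0 (White) has 0→2; 6 (Black): all of {2, 5, 9} already in.
A4: add {8} — 8 (Black): all of {0, 6, 7} already in.
A5 = A4; e.g. 1 (Black) can still go to 10. Fixed point.
White's winning region = {0, 2, 3, 5, 6, 7, 8, 9}.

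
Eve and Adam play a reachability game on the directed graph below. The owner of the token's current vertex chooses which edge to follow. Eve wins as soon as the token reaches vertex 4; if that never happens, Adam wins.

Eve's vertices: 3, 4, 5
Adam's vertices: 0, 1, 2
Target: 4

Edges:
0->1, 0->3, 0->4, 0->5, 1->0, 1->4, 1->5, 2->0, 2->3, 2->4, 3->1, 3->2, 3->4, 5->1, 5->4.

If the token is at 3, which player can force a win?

Eve

A0 = {4}
A1: add {3, 5} — 3 (Eve) has 3→4; 5 (Eve) has 5→4.
A2 = A1; e.g. 0 (Adam) can still go to 1. Fixed point.
3 ∈ A1, so Eve can force the target.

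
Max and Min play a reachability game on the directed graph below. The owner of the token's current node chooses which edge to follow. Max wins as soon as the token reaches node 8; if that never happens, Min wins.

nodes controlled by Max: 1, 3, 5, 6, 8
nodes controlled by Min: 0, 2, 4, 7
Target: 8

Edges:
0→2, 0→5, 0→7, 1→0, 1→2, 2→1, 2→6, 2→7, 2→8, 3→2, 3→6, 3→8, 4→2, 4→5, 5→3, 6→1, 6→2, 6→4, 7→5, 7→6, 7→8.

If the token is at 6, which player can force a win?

Min

A0 = {8}
A1: add {3} — 3 (Max) has 3→8.
A2: add {5} — 5 (Max) has 5→3.
A3 = A2; e.g. 0 (Min) can still go to 2. Fixed point.
6 never enters the attractor, so Min can avoid the target forever.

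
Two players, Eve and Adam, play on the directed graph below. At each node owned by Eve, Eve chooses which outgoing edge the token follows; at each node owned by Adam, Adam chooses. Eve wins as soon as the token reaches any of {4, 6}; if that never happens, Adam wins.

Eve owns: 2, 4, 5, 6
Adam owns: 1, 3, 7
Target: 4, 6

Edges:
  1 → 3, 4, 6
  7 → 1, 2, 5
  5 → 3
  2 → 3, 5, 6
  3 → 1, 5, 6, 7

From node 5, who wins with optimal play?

A0 = {4, 6}
A1: add {2} — 2 (Eve) has 2→6.
A2 = A1; e.g. 1 (Adam) can still go to 3. Fixed point.
5 never enters the attractor, so Adam can avoid the target forever.

Adam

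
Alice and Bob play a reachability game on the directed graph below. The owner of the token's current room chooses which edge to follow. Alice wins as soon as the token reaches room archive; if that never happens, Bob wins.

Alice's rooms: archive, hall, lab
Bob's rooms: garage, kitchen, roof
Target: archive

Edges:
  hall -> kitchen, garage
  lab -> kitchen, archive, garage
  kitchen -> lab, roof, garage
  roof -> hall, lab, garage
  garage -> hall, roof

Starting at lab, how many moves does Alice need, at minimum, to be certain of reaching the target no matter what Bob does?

1

A0 = {archive}
A1: add {lab} — lab (Alice) has lab→archive.
A2 = A1; e.g. hall (Alice) has no edge into A1. Fixed point.
lab enters the attractor at level 1, so Alice can force the target in 1 move from there.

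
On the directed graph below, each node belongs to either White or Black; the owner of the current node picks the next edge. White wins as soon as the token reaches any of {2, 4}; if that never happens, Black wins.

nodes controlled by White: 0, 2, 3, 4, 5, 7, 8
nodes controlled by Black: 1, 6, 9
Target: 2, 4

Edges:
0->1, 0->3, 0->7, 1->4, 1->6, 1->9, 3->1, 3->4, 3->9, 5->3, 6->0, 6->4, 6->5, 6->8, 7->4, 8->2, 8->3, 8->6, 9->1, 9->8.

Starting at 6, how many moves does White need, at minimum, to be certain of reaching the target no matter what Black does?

A0 = {2, 4}
A1: add {3, 7, 8} — 3 (White) has 3→4; 7 (White) has 7→4; 8 (White) has 8→2.
A2: add {0, 5} — 0 (White) has 0→3; 5 (White) has 5→3.
A3: add {6} — 6 (Black): all of {0, 4, 5, 8} already in.
A4 = A3; e.g. 1 (Black) can still go to 9. Fixed point.
6 enters the attractor at level 3, so White can force the target in 3 moves from there.

3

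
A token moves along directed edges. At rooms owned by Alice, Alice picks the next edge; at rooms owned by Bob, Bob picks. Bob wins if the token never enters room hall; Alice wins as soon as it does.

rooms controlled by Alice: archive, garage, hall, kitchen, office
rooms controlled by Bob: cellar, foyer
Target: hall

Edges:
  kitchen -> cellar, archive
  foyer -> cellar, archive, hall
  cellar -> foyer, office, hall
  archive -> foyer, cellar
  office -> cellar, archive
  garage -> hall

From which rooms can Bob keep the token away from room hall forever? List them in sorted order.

A0 = {hall}
A1: add {garage} — garage (Alice) has garage→hall.
A2 = A1; e.g. kitchen (Alice) has no edge into A1. Fixed point.
Alice's attractor = {garage, hall}; Bob avoids the target exactly from the complement.

archive, cellar, foyer, kitchen, office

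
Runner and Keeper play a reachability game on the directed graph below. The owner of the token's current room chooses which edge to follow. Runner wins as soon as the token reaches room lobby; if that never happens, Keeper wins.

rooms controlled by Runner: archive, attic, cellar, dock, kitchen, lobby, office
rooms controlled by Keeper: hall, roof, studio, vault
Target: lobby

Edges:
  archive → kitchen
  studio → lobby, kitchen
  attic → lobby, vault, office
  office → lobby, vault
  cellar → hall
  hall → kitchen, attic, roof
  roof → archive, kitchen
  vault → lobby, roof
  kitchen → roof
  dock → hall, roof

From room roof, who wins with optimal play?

A0 = {lobby}
A1: add {attic, office} — attic (Runner) has attic→lobby; office (Runner) has office→lobby.
A2 = A1; e.g. cellar (Runner) has no edge into A1. Fixed point.
roof never enters the attractor, so Keeper can avoid the target forever.

Keeper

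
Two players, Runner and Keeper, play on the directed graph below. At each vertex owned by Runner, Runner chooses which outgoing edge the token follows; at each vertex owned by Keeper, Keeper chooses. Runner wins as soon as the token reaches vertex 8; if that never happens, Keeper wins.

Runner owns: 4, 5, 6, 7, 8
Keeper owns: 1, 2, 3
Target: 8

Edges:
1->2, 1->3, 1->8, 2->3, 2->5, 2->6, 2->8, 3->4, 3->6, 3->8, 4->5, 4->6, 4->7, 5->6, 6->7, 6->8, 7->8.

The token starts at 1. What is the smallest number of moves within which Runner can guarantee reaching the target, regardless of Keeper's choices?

5

A0 = {8}
A1: add {6, 7} — 6 (Runner) has 6→8; 7 (Runner) has 7→8.
A2: add {4, 5} — 4 (Runner) has 4→6; 5 (Runner) has 5→6.
A3: add {3} — 3 (Keeper): all of {4, 6, 8} already in.
A4: add {2} — 2 (Keeper): all of {3, 5, 6, 8} already in.
A5: add {1} — 1 (Keeper): all of {2, 3, 8} already in.
A5 = all vertices. Fixed point.
1 enters the attractor at level 5, so Runner can force the target in 5 moves from there.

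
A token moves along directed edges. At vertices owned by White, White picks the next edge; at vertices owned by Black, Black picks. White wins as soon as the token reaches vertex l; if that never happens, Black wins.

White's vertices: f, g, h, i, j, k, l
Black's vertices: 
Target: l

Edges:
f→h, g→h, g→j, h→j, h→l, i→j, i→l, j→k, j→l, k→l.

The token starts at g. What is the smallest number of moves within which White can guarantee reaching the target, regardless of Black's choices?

2

A0 = {l}
A1: add {h, i, j, k} — h (White) has h→l; i (White) has i→l; j (White) has j→l; k (White) has k→l.
A2: add {f, g} — f (White) has f→h; g (White) has g→h.
A2 = all vertices. Fixed point.
g enters the attractor at level 2, so White can force the target in 2 moves from there.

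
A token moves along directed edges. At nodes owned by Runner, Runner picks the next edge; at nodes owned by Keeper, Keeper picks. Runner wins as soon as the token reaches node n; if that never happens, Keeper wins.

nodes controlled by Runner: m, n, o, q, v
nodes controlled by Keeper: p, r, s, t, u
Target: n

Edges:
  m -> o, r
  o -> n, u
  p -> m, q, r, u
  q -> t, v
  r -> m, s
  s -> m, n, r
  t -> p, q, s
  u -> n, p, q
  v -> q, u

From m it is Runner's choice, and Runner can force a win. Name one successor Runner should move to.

o

A0 = {n}
A1: add {o} — o (Runner) has o→n.
A2: add {m} — m (Runner) has m→o.
A3 = A2; e.g. p (Keeper) can still go to q. Fixed point.
From m, successor o is in the attractor (rank 1); the other successor r is not.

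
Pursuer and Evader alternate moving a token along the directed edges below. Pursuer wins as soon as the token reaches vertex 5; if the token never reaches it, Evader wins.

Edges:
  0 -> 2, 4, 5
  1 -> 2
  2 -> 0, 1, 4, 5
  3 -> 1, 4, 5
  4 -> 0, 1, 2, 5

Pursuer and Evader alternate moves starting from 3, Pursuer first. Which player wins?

Track states (vertex, player-to-move).
A0 = {(5,Pursuer), (5,Evader)}
A1: add {(0,Pursuer), (2,Pursuer), (3,Pursuer), (4,Pursuer)}.
(3,Pursuer) ∈ A1 ⇒ Pursuer forces the target.

Pursuer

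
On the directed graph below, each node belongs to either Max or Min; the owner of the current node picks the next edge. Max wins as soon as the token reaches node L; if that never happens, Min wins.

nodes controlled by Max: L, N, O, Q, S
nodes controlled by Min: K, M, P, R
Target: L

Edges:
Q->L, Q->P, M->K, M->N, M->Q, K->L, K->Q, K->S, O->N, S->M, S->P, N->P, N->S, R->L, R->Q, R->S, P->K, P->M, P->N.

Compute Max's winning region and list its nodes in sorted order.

A0 = {L}
A1: add {Q} — Q (Max) has Q→L.
A2 = A1; e.g. K (Min) can still go to S. Fixed point.
Max's winning region = {L, Q}.

L, Q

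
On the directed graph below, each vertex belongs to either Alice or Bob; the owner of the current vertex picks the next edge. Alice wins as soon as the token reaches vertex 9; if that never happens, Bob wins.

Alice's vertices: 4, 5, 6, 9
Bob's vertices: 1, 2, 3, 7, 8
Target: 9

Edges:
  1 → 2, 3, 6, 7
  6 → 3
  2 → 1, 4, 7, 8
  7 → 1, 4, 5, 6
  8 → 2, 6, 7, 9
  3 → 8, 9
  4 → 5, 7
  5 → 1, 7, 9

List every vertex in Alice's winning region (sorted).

A0 = {9}
A1: add {5} — 5 (Alice) has 5→9.
A2: add {4} — 4 (Alice) has 4→5.
A3 = A2; e.g. 1 (Bob) can still go to 2. Fixed point.
Alice's winning region = {4, 5, 9}.

4, 5, 9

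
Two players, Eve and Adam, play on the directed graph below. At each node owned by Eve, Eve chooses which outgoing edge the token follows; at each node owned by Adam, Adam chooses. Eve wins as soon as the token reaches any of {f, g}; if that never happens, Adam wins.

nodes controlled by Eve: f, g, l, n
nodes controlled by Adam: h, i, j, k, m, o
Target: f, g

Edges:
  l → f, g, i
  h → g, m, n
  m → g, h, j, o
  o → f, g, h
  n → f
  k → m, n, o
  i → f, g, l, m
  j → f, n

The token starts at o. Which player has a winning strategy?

Adam

A0 = {f, g}
A1: add {l, n} — l (Eve) has l→f; n (Eve) has n→f.
A2: add {j} — j (Adam): all of {f, n} already in.
A3 = A2; e.g. h (Adam) can still go to m. Fixed point.
o never enters the attractor, so Adam can avoid the target forever.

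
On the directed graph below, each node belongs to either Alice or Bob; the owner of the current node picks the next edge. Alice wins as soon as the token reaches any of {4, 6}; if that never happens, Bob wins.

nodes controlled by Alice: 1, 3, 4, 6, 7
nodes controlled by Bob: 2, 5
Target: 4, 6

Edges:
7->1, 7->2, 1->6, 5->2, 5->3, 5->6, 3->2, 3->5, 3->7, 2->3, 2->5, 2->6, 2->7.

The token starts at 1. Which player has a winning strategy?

Alice

A0 = {4, 6}
A1: add {1} — 1 (Alice) has 1→6.
1 ∈ A1, so Alice can force the target.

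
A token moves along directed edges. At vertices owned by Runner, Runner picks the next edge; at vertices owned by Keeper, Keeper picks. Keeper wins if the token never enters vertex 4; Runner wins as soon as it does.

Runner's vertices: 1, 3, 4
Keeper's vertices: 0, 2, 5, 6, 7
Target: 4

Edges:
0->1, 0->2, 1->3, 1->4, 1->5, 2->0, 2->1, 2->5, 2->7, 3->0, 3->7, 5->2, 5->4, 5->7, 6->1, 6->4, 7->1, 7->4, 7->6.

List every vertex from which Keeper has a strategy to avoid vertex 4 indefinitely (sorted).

0, 2, 5

A0 = {4}
A1: add {1} — 1 (Runner) has 1→4.
A2: add {6} — 6 (Keeper): all of {1, 4} already in.
A3: add {7} — 7 (Keeper): all of {1, 4, 6} already in.
A4: add {3} — 3 (Runner) has 3→7.
A5 = A4; e.g. 0 (Keeper) can still go to 2. Fixed point.
Runner's attractor = {1, 3, 4, 6, 7}; Keeper avoids the target exactly from the complement.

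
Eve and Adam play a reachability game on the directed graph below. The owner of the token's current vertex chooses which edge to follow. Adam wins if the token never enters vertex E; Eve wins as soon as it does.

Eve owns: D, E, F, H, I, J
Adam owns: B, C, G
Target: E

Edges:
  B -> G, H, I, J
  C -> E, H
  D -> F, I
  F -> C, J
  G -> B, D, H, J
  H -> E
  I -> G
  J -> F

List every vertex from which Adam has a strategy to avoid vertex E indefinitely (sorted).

A0 = {E}
A1: add {H} — H (Eve) has H→E.
A2: add {C} — C (Adam): all of {E, H} already in.
A3: add {F} — F (Eve) has F→C.
A4: add {D, J} — D (Eve) has D→F; J (Eve) has J→F.
A5 = A4; e.g. B (Adam) can still go to G. Fixed point.
Eve's attractor = {C, D, E, F, H, J}; Adam avoids the target exactly from the complement.

B, G, I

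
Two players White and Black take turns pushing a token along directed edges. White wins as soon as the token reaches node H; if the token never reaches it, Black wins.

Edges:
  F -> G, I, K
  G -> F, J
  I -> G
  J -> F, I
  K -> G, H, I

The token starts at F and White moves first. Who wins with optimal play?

Track states (vertex, player-to-move).
A0 = {(H,White), (H,Black)}
A1: add {(K,White)}.
A2 = A1; e.g. (F,White) stays out. (F,White) never enters ⇒ Black avoids the target.

Black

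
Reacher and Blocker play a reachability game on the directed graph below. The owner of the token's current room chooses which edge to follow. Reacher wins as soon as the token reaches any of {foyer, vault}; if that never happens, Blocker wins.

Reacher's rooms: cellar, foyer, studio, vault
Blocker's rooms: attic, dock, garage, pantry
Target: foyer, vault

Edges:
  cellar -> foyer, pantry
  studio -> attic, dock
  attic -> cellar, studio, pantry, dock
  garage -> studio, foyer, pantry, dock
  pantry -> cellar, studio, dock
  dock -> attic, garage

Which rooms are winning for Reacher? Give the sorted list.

A0 = {foyer, vault}
A1: add {cellar} — cellar (Reacher) has cellar→foyer.
A2 = A1; e.g. studio (Reacher) has no edge into A1. Fixed point.
Reacher's winning region = {cellar, foyer, vault}.

cellar, foyer, vault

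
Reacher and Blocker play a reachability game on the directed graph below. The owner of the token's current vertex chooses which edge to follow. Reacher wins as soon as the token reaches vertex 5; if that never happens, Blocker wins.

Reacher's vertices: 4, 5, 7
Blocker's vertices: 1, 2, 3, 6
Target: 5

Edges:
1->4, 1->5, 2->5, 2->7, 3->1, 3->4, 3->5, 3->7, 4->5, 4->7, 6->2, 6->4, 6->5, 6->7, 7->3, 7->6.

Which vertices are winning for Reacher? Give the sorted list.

A0 = {5}
A1: add {4} — 4 (Reacher) has 4→5.
A2: add {1} — 1 (Blocker): all of {4, 5} already in.
A3 = A2; e.g. 2 (Blocker) can still go to 7. Fixed point.
Reacher's winning region = {1, 4, 5}.

1, 4, 5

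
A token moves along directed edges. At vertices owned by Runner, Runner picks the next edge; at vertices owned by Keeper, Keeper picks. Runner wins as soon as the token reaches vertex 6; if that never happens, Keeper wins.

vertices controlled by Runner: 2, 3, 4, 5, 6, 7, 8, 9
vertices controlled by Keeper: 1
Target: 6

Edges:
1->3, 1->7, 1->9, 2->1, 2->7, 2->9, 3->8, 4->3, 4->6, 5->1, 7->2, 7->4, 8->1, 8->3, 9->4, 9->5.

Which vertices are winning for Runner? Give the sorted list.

A0 = {6}
A1: add {4} — 4 (Runner) has 4→6.
A2: add {7, 9} — 7 (Runner) has 7→4; 9 (Runner) has 9→4.
A3: add {2} — 2 (Runner) has 2→7.
A4 = A3; e.g. 1 (Keeper) can still go to 3. Fixed point.
Runner's winning region = {2, 4, 6, 7, 9}.

2, 4, 6, 7, 9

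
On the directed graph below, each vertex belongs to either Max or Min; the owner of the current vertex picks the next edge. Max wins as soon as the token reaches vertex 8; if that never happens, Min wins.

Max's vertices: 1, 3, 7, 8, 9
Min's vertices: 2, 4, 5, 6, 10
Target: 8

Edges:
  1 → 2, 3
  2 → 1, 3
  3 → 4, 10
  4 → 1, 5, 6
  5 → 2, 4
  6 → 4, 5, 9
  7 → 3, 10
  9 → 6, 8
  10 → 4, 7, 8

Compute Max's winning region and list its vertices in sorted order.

A0 = {8}
A1: add {9} — 9 (Max) has 9→8.
A2 = A1; e.g. 1 (Max) has no edge into A1. Fixed point.
Max's winning region = {8, 9}.

8, 9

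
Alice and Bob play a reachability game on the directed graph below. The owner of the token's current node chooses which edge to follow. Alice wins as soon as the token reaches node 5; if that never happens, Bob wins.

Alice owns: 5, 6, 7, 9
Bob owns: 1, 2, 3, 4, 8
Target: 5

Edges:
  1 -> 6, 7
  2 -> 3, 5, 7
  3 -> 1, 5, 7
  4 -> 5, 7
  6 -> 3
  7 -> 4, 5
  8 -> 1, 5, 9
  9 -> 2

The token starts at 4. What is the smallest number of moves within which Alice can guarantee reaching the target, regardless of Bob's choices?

A0 = {5}
A1: add {7} — 7 (Alice) has 7→5.
A2: add {4} — 4 (Bob): all of {5, 7} already in.
A3 = A2; e.g. 1 (Bob) can still go to 6. Fixed point.
4 enters the attractor at level 2, so Alice can force the target in 2 moves from there.

2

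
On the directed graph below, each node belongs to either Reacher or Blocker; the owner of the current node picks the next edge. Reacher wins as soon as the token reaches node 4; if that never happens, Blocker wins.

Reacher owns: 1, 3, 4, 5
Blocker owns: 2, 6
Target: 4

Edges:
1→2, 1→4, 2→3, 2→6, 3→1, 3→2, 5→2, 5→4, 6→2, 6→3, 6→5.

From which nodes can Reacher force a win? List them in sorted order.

A0 = {4}
A1: add {1, 5} — 1 (Reacher) has 1→4; 5 (Reacher) has 5→4.
A2: add {3} — 3 (Reacher) has 3→1.
A3 = A2; e.g. 2 (Blocker) can still go to 6. Fixed point.
Reacher's winning region = {1, 3, 4, 5}.

1, 3, 4, 5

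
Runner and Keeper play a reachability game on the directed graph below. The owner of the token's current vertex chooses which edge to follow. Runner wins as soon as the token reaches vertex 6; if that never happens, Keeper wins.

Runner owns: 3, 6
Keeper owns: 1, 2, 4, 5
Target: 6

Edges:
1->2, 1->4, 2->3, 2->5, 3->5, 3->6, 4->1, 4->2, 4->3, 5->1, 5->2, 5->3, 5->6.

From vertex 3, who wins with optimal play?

Runner

A0 = {6}
A1: add {3} — 3 (Runner) has 3→6.
A2 = A1; e.g. 1 (Keeper) can still go to 2. Fixed point.
3 ∈ A1, so Runner can force the target.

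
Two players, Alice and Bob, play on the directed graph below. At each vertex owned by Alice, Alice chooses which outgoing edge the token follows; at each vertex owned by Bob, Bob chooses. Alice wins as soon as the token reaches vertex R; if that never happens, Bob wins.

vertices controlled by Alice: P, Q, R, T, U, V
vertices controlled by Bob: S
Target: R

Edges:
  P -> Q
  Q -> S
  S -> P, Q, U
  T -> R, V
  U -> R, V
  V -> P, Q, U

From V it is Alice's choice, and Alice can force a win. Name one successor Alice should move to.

A0 = {R}
A1: add {T, U} — T (Alice) has T→R; U (Alice) has U→R.
A2: add {V} — V (Alice) has V→U.
A3 = A2; e.g. P (Alice) has no edge into A2. Fixed point.
From V, successor U is in the attractor (rank 1); the other successors P, Q are not.

U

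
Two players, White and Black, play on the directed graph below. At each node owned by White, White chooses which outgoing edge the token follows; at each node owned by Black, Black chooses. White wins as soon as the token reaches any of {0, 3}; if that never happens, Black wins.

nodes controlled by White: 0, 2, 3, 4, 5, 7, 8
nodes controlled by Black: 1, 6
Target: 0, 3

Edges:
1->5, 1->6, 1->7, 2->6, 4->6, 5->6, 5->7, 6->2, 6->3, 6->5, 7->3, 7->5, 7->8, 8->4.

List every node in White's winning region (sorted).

A0 = {0, 3}
A1: add {7} — 7 (White) has 7→3.
A2: add {5} — 5 (White) has 5→7.
A3 = A2; e.g. 1 (Black) can still go to 6. Fixed point.
White's winning region = {0, 3, 5, 7}.

0, 3, 5, 7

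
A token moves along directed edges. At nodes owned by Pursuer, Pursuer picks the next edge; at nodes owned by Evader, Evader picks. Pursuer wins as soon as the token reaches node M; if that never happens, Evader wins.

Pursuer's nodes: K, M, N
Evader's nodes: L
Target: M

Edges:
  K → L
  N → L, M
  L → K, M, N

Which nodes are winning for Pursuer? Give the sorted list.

A0 = {M}
A1: add {N} — N (Pursuer) has N→M.
A2 = A1; e.g. K (Pursuer) has no edge into A1. Fixed point.
Pursuer's winning region = {M, N}.

M, N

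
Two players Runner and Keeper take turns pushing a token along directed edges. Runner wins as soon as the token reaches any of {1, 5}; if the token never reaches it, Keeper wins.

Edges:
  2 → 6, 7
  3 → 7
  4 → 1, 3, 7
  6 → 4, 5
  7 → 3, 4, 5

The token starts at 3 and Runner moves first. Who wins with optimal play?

Track states (vertex, player-to-move).
A0 = {(1,Runner), (1,Keeper), (5,Runner), (5,Keeper)}
A1: add {(4,Runner), (6,Runner), (7,Runner)}.
A2: add {(2,Keeper), (3,Keeper), (6,Keeper)}.
A3: add {(2,Runner)}.
A4 = A3; e.g. (3,Runner) stays out. (3,Runner) never enters ⇒ Keeper avoids the target.

Keeper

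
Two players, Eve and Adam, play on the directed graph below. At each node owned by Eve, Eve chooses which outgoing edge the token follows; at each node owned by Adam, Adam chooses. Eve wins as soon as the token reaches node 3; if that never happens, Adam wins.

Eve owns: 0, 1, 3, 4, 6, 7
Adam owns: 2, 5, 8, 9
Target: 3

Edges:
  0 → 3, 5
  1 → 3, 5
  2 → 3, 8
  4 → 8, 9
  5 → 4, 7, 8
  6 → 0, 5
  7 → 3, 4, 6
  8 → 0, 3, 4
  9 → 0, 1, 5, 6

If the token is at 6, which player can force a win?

Eve

A0 = {3}
A1: add {0, 1, 7} — 0 (Eve) has 0→3; 1 (Eve) has 1→3; 7 (Eve) has 7→3.
A2: add {6} — 6 (Eve) has 6→0.
A3 = A2; e.g. 2 (Adam) can still go to 8. Fixed point.
6 ∈ A2, so Eve can force the target.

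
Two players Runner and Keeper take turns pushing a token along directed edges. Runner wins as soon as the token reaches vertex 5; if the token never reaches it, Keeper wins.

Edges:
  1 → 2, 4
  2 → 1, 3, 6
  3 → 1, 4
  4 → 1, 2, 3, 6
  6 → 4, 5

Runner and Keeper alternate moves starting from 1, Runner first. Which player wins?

Track states (vertex, player-to-move).
A0 = {(5,Runner), (5,Keeper)}
A1: add {(6,Runner)}.
A2 = A1; e.g. (1,Runner) stays out. (1,Runner) never enters ⇒ Keeper avoids the target.

Keeper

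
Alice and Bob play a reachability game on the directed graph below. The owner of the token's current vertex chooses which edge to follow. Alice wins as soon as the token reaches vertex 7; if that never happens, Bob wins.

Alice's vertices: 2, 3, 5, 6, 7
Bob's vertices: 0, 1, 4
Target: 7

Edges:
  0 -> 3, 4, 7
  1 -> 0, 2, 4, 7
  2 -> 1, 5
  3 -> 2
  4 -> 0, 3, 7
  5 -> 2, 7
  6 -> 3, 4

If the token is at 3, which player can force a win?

A0 = {7}
A1: add {5} — 5 (Alice) has 5→7.
A2: add {2} — 2 (Alice) has 2→5.
A3: add {3} — 3 (Alice) has 3→2.
3 ∈ A3, so Alice can force the target.

Alice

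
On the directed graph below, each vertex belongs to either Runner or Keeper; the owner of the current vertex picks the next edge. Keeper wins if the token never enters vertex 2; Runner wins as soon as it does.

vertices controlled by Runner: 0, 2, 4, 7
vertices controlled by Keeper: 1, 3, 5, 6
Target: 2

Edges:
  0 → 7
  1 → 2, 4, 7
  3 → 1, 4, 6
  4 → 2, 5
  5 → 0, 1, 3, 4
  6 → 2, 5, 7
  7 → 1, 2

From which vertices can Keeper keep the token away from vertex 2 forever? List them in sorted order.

A0 = {2}
A1: add {4, 7} — 4 (Runner) has 4→2; 7 (Runner) has 7→2.
A2: add {0, 1} — 0 (Runner) has 0→7; 1 (Keeper): all of {2, 4, 7} already in.
A3 = A2; e.g. 3 (Keeper) can still go to 6. Fixed point.
Runner's attractor = {0, 1, 2, 4, 7}; Keeper avoids the target exactly from the complement.

3, 5, 6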